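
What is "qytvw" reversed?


Input string: 'qytvw'
Operation: reverse character order
Original order: 'q' -> 'y' -> 't' -> 'v' -> 'w'
Reversed order: 'w' -> 'v' -> 't' -> 'y' -> 'q'
Result: wvtyq


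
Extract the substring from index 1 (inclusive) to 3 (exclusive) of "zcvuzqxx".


Input string: 'zcvuzqxx'
Operation: slice [1:3]
Extract characters: s[1]='c', s[2]='v'
Result: cv


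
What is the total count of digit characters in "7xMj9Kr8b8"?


Input string: '7xMj9Kr8b8'
Operation: count digit characters (0-9)
Scan: '7'(digit), 'x', 'M', 'j', '9'(digit), 'K', 'r', '8'(digit), 'b', '8'(digit)
Digits found: 4
Result: 4


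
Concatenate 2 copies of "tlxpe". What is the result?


Input string: 'tlxpe'
Operation: repeat 2 times
Concatenation: 'tlxpe' + 'tlxpe'
Result: tlxpetlxpe


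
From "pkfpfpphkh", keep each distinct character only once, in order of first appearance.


Input: 'pkfpfpphkh'
Operation: keep first occurrence of each character
Scan: s[0]='p' new -> keep; s[1]='k' new -> keep; s[2]='f' new -> keep; s[3]='p' seen -> skip; s[4]='f' seen -> skip; s[5]='p' seen -> skip; s[6]='p' seen -> skip; s[7]='h' new -> keep; s[8]='k' seen -> skip; s[9]='h' seen -> skip
Result: pkfh


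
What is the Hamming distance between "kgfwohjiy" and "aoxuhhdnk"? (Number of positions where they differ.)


String 1: 'kgfwohjiy'
String 2: 'aoxuhhdnk'
Compare each position: pos 0: 'k'!='a', pos 1: 'g'!='o', pos 2: 'f'!='x', pos 3: 'w'!='u', pos 4: 'o'!='h', pos 5: 'h'=='h', pos 6: 'j'!='d', pos 7: 'i'!='n', pos 8: 'y'!='k'
Differing positions: 8
Hamming distance: 8


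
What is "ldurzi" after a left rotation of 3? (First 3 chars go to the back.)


Input: 'ldurzi', shift = 3
Operation: split at index 3 and swap parts
Front part s[0:3] = 'ldu'
Back part s[3:] = 'rzi'
Rotated = back + front = 'rzi' + 'ldu'
Result: rzildu


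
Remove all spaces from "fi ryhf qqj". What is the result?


Input string: 'fi ryhf qqj'
Operation: remove all spaces
Words: 'fi', 'ryhf', 'qqj'
Join without spaces: firyhfqqj


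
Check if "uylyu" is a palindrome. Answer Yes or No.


Input string: 'uylyu'
Reversed: 'uylyu'
Compare pairs: s[0]='u' vs s[4]='u' (match), s[1]='y' vs s[3]='y' (match)
Palindrome: Yes


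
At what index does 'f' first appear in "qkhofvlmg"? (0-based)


Input string: 'qkhofvlmg'
Target: 'f'
Scanning left to right: s[0]='q', s[1]='k', s[2]='h', s[3]='o', s[4]='f'
First match at index: 4


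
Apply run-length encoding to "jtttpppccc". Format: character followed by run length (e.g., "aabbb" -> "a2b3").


Input: 'jtttpppccc'
Operation: identify consecutive runs
Runs: 'j' -> j1, 'ttt' -> t3, 'ppp' -> p3, 'ccc' -> c3
Encoded: j1t3p3c3


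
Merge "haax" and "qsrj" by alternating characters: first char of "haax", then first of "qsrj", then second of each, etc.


String 1: 'haax'
String 2: 'qsrj'
Operation: alternate characters
Pairs: 'h'+'q', 'a'+'s', 'a'+'r', 'x'+'j'
Result: hqasarxj


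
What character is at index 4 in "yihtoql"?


Input string: 'yihtoql'
Operation: get character at index 4
Index mapping: s[0]='y', s[1]='i', s[2]='h', s[3]='t', s[4]='o'
Result: 'o'


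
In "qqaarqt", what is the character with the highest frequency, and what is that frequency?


Input: 'qqaarqt'
Operation: tally each character
Counts: 'a':2, 'q':3, 'r':1, 't':1
Maximum: 'q' appears 3 times


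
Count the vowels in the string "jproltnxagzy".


Input string: 'jproltnxagzy'
Operation: count vowels (a, e, i, o, u)
Scan: s[0]='j', s[1]='p', s[2]='r', s[3]='o' (vowel), s[4]='l', s[5]='t', s[6]='n', s[7]='x', s[8]='a' (vowel), s[9]='g', s[10]='z', s[11]='y'
Vowels found: 2
Result: 2


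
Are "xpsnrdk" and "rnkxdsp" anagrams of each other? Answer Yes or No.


String 1: 'xpsnrdk' -> sorted: 'dknprsx'
String 2: 'rnkxdsp' -> sorted: 'dknprsx'
Compare sorted forms: 'dknprsx' == 'dknprsx'
Anagram: Yes


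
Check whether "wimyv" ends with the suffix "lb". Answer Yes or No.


Input string: 'wimyv'
Suffix to check: 'lb'
Last 2 characters of input: 'yv'
Match: False
Result: No


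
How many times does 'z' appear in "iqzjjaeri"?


Input string: 'iqzjjaeri'
Target character: 'z'
Scan each position: s[2]='z'
Matches found at indices: 2
Total: 1


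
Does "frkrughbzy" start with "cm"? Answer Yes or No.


Input string: 'frkrughbzy'
Prefix to check: 'cm'
First 2 characters of input: 'fr'
Match: False
Result: No


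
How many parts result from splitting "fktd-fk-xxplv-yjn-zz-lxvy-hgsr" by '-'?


Input string: 'fktd-fk-xxplv-yjn-zz-lxvy-hgsr'
Delimiter: '-'
Split result: 'fktd', 'fk', 'xxplv', 'yjn', 'zz', 'lxvy', 'hgsr'
Number of parts: 7


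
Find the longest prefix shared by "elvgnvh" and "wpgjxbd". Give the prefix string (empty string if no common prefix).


String 1: 'elvgnvh'
String 2: 'wpgjxbd'
Compare position by position:
pos 0: 'e' vs 'w' differ -> stop
Longest common prefix: "" (length 0)


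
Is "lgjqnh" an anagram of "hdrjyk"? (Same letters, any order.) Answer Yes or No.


String 1: 'hdrjyk' -> sorted: 'dhjkry'
String 2: 'lgjqnh' -> sorted: 'ghjlnq'
Compare sorted forms: 'dhjkry' != 'ghjlnq'
Anagram: No


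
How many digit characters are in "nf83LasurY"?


Input string: 'nf83LasurY'
Operation: count digit characters (0-9)
Scan: 'n', 'f', '8'(digit), '3'(digit), 'L', 'a', 's', 'u', 'r', 'Y'
Digits found: 2
Result: 2


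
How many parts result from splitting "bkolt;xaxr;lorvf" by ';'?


Input string: 'bkolt;xaxr;lorvf'
Delimiter: ';'
Split result: 'bkolt', 'xaxr', 'lorvf'
Number of parts: 3


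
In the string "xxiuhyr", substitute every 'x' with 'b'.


Input string: 'xxiuhyr'
Operation: replace 'x' with 'b'
Positions of 'x': 0, 1
After replacement: bbiuhyr


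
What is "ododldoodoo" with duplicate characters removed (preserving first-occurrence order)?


Input: 'ododldoodoo'
Operation: keep first occurrence of each character
Scan: s[0]='o' new -> keep; s[1]='d' new -> keep; s[2]='o' seen -> skip; s[3]='d' seen -> skip; s[4]='l' new -> keep; s[5]='d' seen -> skip; s[6]='o' seen -> skip; s[7]='o' seen -> skip; s[8]='d' seen -> skip; s[9]='o' seen -> skip; s[10]='o' seen -> skip
Result: odl


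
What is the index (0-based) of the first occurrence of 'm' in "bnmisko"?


Input string: 'bnmisko'
Target: 'm'
Scanning left to right: s[0]='b', s[1]='n', s[2]='m'
First match at index: 2


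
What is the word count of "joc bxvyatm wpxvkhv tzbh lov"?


Input string: 'joc bxvyatm wpxvkhv tzbh lov'
Operation: split by spaces
Words found: 'joc', 'bxvyatm', 'wpxvkhv', 'tzbh', 'lov'
Word count: 5


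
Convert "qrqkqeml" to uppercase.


Input string: 'qrqkqeml'
Operation: convert each letter to uppercase
Mapping: 'q'->'Q', 'r'->'R', 'q'->'Q', 'k'->'K', 'q'->'Q', 'e'->'E', 'm'->'M', 'l'->'L'
Result: QRQKQEML


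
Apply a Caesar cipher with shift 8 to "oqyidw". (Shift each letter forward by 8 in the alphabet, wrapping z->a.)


Input: 'oqyidw', shift = 8
Operation: for each letter, (position + 8) mod 26
Mapping: 'o'(14+8=22)->'w', 'q'(16+8=24)->'y', 'y'(24+8=32, 32 mod 26=6)->'g', 'i'(8+8=16)->'q', 'd'(3+8=11)->'l', 'w'(22+8=30, 30 mod 26=4)->'e'
Result: wygqle


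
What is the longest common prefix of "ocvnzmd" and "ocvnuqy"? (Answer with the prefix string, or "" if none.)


String 1: 'ocvnzmd'
String 2: 'ocvnuqy'
Compare position by position:
pos 0: 'o' vs 'o' match
pos 1: 'c' vs 'c' match
pos 2: 'v' vs 'v' match
pos 3: 'n' vs 'n' match
pos 4: 'z' vs 'u' differ -> stop
Longest common prefix: "ocvn" (length 4)


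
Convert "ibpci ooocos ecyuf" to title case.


Input string: 'ibpci ooocos ecyuf'
Operation: capitalize first letter of each word
Word transformations: 'ibpci'->'Ibpci', 'ooocos'->'Ooocos', 'ecyuf'->'Ecyuf'
Result: Ibpci Ooocos Ecyuf


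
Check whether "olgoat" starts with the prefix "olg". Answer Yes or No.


Input string: 'olgoat'
Prefix to check: 'olg'
First 3 characters of input: 'olg'
Match: True
Result: Yes


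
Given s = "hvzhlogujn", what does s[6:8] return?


Input string: 'hvzhlogujn'
Operation: slice [6:8]
Extract characters: s[6]='g', s[7]='u'
Result: gu


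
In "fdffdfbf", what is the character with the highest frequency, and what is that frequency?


Input: 'fdffdfbf'
Operation: tally each character
Counts: 'b':1, 'd':2, 'f':5
Maximum: 'f' appears 5 times


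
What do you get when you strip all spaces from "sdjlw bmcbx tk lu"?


Input string: 'sdjlw bmcbx tk lu'
Operation: remove all spaces
Words: 'sdjlw', 'bmcbx', 'tk', 'lu'
Join without spaces: sdjlwbmcbxtklu


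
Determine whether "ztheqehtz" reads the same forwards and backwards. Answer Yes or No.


Input string: 'ztheqehtz'
Reversed: 'ztheqehtz'
Compare pairs: s[0]='z' vs s[8]='z' (match), s[1]='t' vs s[7]='t' (match), s[2]='h' vs s[6]='h' (match), s[3]='e' vs s[5]='e' (match)
Palindrome: Yes


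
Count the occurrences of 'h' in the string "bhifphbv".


Input string: 'bhifphbv'
Target character: 'h'
Scan each position: s[1]='h', s[5]='h'
Matches found at indices: 1, 5
Total: 2


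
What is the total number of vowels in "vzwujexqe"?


Input string: 'vzwujexqe'
Operation: count vowels (a, e, i, o, u)
Scan: s[0]='v', s[1]='z', s[2]='w', s[3]='u' (vowel), s[4]='j', s[5]='e' (vowel), s[6]='x', s[7]='q', s[8]='e' (vowel)
Vowels found: 3
Result: 3


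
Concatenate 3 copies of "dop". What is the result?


Input string: 'dop'
Operation: repeat 3 times
Concatenation: 'dop' + 'dop' + 'dop'
Result: dopdopdop


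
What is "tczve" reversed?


Input string: 'tczve'
Operation: reverse character order
Original order: 't' -> 'c' -> 'z' -> 'v' -> 'e'
Reversed order: 'e' -> 'v' -> 'z' -> 'c' -> 't'
Result: evzct


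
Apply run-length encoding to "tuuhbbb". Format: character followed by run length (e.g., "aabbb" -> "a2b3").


Input: 'tuuhbbb'
Operation: identify consecutive runs
Runs: 't' -> t1, 'uu' -> u2, 'h' -> h1, 'bbb' -> b3
Encoded: t1u2h1b3


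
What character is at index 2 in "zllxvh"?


Input string: 'zllxvh'
Operation: get character at index 2
Index mapping: s[0]='z', s[1]='l', s[2]='l'
Result: 'l'


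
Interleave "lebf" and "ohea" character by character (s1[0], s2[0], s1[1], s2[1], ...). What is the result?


String 1: 'lebf'
String 2: 'ohea'
Operation: alternate characters
Pairs: 'l'+'o', 'e'+'h', 'b'+'e', 'f'+'a'
Result: loehbefa


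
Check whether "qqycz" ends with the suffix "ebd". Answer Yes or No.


Input string: 'qqycz'
Suffix to check: 'ebd'
Last 3 characters of input: 'ycz'
Match: False
Result: No


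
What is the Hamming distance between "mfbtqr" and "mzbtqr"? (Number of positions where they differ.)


String 1: 'mfbtqr'
String 2: 'mzbtqr'
Compare each position: pos 0: 'm'=='m', pos 1: 'f'!='z', pos 2: 'b'=='b', pos 3: 't'=='t', pos 4: 'q'=='q', pos 5: 'r'=='r'
Differing positions: 1
Hamming distance: 1


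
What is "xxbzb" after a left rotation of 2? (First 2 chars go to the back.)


Input: 'xxbzb', shift = 2
Operation: split at index 2 and swap parts
Front part s[0:2] = 'xx'
Back part s[2:] = 'bzb'
Rotated = back + front = 'bzb' + 'xx'
Result: bzbxx


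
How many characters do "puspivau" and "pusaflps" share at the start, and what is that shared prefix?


String 1: 'puspivau'
String 2: 'pusaflps'
Compare position by position:
pos 0: 'p' vs 'p' match
pos 1: 'u' vs 'u' match
pos 2: 's' vs 's' match
pos 3: 'p' vs 'a' differ -> stop
Longest common prefix: "pus" (length 3)


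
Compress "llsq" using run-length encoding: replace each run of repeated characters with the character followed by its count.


Input: 'llsq'
Operation: identify consecutive runs
Runs: 'll' -> l2, 's' -> s1, 'q' -> q1
Encoded: l2s1q1


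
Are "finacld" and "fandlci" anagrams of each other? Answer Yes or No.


String 1: 'finacld' -> sorted: 'acdfiln'
String 2: 'fandlci' -> sorted: 'acdfiln'
Compare sorted forms: 'acdfiln' == 'acdfiln'
Anagram: Yes


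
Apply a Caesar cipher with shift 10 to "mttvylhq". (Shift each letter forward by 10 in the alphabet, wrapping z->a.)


Input: 'mttvylhq', shift = 10
Operation: for each letter, (position + 10) mod 26
Mapping: 'm'(12+10=22)->'w', 't'(19+10=29, 29 mod 26=3)->'d', 't'(19+10=29, 29 mod 26=3)->'d', 'v'(21+10=31, 31 mod 26=5)->'f', 'y'(24+10=34, 34 mod 26=8)->'i', 'l'(11+10=21)->'v', 'h'(7+10=17)->'r', 'q'(16+10=26, 26 mod 26=0)->'a'
Result: wddfivra


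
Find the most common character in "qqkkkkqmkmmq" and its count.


Input: 'qqkkkkqmkmmq'
Operation: tally each character
Counts: 'k':5, 'm':3, 'q':4
Maximum: 'k' appears 5 times


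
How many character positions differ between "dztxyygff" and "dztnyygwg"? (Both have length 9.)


String 1: 'dztxyygff'
String 2: 'dztnyygwg'
Compare each position: pos 0: 'd'=='d', pos 1: 'z'=='z', pos 2: 't'=='t', pos 3: 'x'!='n', pos 4: 'y'=='y', pos 5: 'y'=='y', pos 6: 'g'=='g', pos 7: 'f'!='w', pos 8: 'f'!='g'
Differing positions: 3
Hamming distance: 3


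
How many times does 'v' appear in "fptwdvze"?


Input string: 'fptwdvze'
Target character: 'v'
Scan each position: s[5]='v'
Matches found at indices: 5
Total: 1


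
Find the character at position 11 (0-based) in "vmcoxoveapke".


Input string: 'vmcoxoveapke'
Operation: get character at index 11
Index mapping: s[0]='v', s[1]='m', s[2]='c', s[3]='o', s[4]='x', s[5]='o', s[6]='v', s[7]='e', s[8]='a', s[9]='p', s[10]='k', s[11]='e'
Result: 'e'


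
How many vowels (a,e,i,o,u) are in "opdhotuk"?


Input string: 'opdhotuk'
Operation: count vowels (a, e, i, o, u)
Scan: s[0]='o' (vowel), s[1]='p', s[2]='d', s[3]='h', s[4]='o' (vowel), s[5]='t', s[6]='u' (vowel), s[7]='k'
Vowels found: 3
Result: 3


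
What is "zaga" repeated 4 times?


Input string: 'zaga'
Operation: repeat 4 times
Concatenation: 'zaga' + 'zaga' + 'zaga' + 'zaga'
Result: zagazagazagazaga


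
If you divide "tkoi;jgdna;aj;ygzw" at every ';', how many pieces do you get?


Input string: 'tkoi;jgdna;aj;ygzw'
Delimiter: ';'
Split result: 'tkoi', 'jgdna', 'aj', 'ygzw'
Number of parts: 4


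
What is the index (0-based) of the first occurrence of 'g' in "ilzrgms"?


Input string: 'ilzrgms'
Target: 'g'
Scanning left to right: s[0]='i', s[1]='l', s[2]='z', s[3]='r', s[4]='g'
First match at index: 4


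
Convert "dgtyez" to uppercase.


Input string: 'dgtyez'
Operation: convert each letter to uppercase
Mapping: 'd'->'D', 'g'->'G', 't'->'T', 'y'->'Y', 'e'->'E', 'z'->'Z'
Result: DGTYEZ


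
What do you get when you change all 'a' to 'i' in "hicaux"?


Input string: 'hicaux'
Operation: replace 'a' with 'i'
Positions of 'a': 3
After replacement: hiciux


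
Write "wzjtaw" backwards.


Input string: 'wzjtaw'
Operation: reverse character order
Original order: 'w' -> 'z' -> 'j' -> 't' -> 'a' -> 'w'
Reversed order: 'w' -> 'a' -> 't' -> 'j' -> 'z' -> 'w'
Result: watjzw


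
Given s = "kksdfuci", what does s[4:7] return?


Input string: 'kksdfuci'
Operation: slice [4:7]
Extract characters: s[4]='f', s[5]='u', s[6]='c'
Result: fuc


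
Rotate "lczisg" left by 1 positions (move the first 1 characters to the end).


Input: 'lczisg', shift = 1
Operation: split at index 1 and swap parts
Front part s[0:1] = 'l'
Back part s[1:] = 'czisg'
Rotated = back + front = 'czisg' + 'l'
Result: czisgl


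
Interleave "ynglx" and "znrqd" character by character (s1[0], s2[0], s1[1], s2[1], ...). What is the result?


String 1: 'ynglx'
String 2: 'znrqd'
Operation: alternate characters
Pairs: 'y'+'z', 'n'+'n', 'g'+'r', 'l'+'q', 'x'+'d'
Result: yznngrlqxd


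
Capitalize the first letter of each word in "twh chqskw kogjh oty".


Input string: 'twh chqskw kogjh oty'
Operation: capitalize first letter of each word
Word transformations: 'twh'->'Twh', 'chqskw'->'Chqskw', 'kogjh'->'Kogjh', 'oty'->'Oty'
Result: Twh Chqskw Kogjh Oty


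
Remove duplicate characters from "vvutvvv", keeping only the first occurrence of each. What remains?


Input: 'vvutvvv'
Operation: keep first occurrence of each character
Scan: s[0]='v' new -> keep; s[1]='v' seen -> skip; s[2]='u' new -> keep; s[3]='t' new -> keep; s[4]='v' seen -> skip; s[5]='v' seen -> skip; s[6]='v' seen -> skip
Result: vut


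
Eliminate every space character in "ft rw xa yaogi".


Input string: 'ft rw xa yaogi'
Operation: remove all spaces
Words: 'ft', 'rw', 'xa', 'yaogi'
Join without spaces: ftrwxayaogi


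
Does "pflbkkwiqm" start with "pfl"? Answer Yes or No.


Input string: 'pflbkkwiqm'
Prefix to check: 'pfl'
First 3 characters of input: 'pfl'
Match: True
Result: Yes


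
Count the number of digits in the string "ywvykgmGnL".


Input string: 'ywvykgmGnL'
Operation: count digit characters (0-9)
Scan: 'y', 'w', 'v', 'y', 'k', 'g', 'm', 'G', 'n', 'L'
Digits found: 0
Result: 0


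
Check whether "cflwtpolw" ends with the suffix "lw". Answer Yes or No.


Input string: 'cflwtpolw'
Suffix to check: 'lw'
Last 2 characters of input: 'lw'
Match: True
Result: Yes


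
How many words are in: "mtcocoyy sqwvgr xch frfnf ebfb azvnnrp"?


Input string: 'mtcocoyy sqwvgr xch frfnf ebfb azvnnrp'
Operation: split by spaces
Words found: 'mtcocoyy', 'sqwvgr', 'xch', 'frfnf', 'ebfb', 'azvnnrp'
Word count: 6


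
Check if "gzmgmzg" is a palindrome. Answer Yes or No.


Input string: 'gzmgmzg'
Reversed: 'gzmgmzg'
Compare pairs: s[0]='g' vs s[6]='g' (match), s[1]='z' vs s[5]='z' (match), s[2]='m' vs s[4]='m' (match)
Palindrome: Yes


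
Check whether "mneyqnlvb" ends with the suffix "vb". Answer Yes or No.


Input string: 'mneyqnlvb'
Suffix to check: 'vb'
Last 2 characters of input: 'vb'
Match: True
Result: Yes


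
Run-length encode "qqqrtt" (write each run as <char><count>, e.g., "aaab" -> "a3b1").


Input: 'qqqrtt'
Operation: identify consecutive runs
Runs: 'qqq' -> q3, 'r' -> r1, 'tt' -> t2
Encoded: q3r1t2


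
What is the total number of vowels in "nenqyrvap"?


Input string: 'nenqyrvap'
Operation: count vowels (a, e, i, o, u)
Scan: s[0]='n', s[1]='e' (vowel), s[2]='n', s[3]='q', s[4]='y', s[5]='r', s[6]='v', s[7]='a' (vowel), s[8]='p'
Vowels found: 2
Result: 2


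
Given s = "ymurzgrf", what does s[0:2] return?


Input string: 'ymurzgrf'
Operation: slice [0:2]
Extract characters: s[0]='y', s[1]='m'
Result: ym


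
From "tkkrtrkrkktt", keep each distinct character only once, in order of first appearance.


Input: 'tkkrtrkrkktt'
Operation: keep first occurrence of each character
Scan: s[0]='t' new -> keep; s[1]='k' new -> keep; s[2]='k' seen -> skip; s[3]='r' new -> keep; s[4]='t' seen -> skip; s[5]='r' seen -> skip; s[6]='k' seen -> skip; s[7]='r' seen -> skip; s[8]='k' seen -> skip; s[9]='k' seen -> skip; s[10]='t' seen -> skip; s[11]='t' seen -> skip
Result: tkr


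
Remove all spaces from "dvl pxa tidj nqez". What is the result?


Input string: 'dvl pxa tidj nqez'
Operation: remove all spaces
Words: 'dvl', 'pxa', 'tidj', 'nqez'
Join without spaces: dvlpxatidjnqez


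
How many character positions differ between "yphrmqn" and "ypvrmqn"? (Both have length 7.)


String 1: 'yphrmqn'
String 2: 'ypvrmqn'
Compare each position: pos 0: 'y'=='y', pos 1: 'p'=='p', pos 2: 'h'!='v', pos 3: 'r'=='r', pos 4: 'm'=='m', pos 5: 'q'=='q', pos 6: 'n'=='n'
Differing positions: 1
Hamming distance: 1


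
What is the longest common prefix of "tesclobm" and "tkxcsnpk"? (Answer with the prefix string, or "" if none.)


String 1: 'tesclobm'
String 2: 'tkxcsnpk'
Compare position by position:
pos 0: 't' vs 't' match
pos 1: 'e' vs 'k' differ -> stop
Longest common prefix: "t" (length 1)


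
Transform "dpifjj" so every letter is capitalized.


Input string: 'dpifjj'
Operation: convert each letter to uppercase
Mapping: 'd'->'D', 'p'->'P', 'i'->'I', 'f'->'F', 'j'->'J', 'j'->'J'
Result: DPIFJJ


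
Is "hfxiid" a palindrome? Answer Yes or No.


Input string: 'hfxiid'
Reversed: 'diixfh'
Compare pairs: s[0]='h' vs s[5]='d' (mismatch), s[1]='f' vs s[4]='i' (mismatch), s[2]='x' vs s[3]='i' (mismatch)
Palindrome: No


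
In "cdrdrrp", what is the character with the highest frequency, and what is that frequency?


Input: 'cdrdrrp'
Operation: tally each character
Counts: 'c':1, 'd':2, 'p':1, 'r':3
Maximum: 'r' appears 3 times


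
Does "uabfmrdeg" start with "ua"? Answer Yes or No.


Input string: 'uabfmrdeg'
Prefix to check: 'ua'
First 2 characters of input: 'ua'
Match: True
Result: Yes


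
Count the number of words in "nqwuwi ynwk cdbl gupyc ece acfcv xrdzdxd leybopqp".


Input string: 'nqwuwi ynwk cdbl gupyc ece acfcv xrdzdxd leybopqp'
Operation: split by spaces
Words found: 'nqwuwi', 'ynwk', 'cdbl', 'gupyc', 'ece', 'acfcv', 'xrdzdxd', 'leybopqp'
Word count: 8


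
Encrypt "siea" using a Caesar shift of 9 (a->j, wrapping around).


Input: 'siea', shift = 9
Operation: for each letter, (position + 9) mod 26
Mapping: 's'(18+9=27, 27 mod 26=1)->'b', 'i'(8+9=17)->'r', 'e'(4+9=13)->'n', 'a'(0+9=9)->'j'
Result: brnj


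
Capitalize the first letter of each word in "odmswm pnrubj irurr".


Input string: 'odmswm pnrubj irurr'
Operation: capitalize first letter of each word
Word transformations: 'odmswm'->'Odmswm', 'pnrubj'->'Pnrubj', 'irurr'->'Irurr'
Result: Odmswm Pnrubj Irurr


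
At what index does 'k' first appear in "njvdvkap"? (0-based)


Input string: 'njvdvkap'
Target: 'k'
Scanning left to right: s[0]='n', s[1]='j', s[2]='v', s[3]='d', s[4]='v', s[5]='k'
First match at index: 5


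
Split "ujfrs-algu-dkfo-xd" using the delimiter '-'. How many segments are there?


Input string: 'ujfrs-algu-dkfo-xd'
Delimiter: '-'
Split result: 'ujfrs', 'algu', 'dkfo', 'xd'
Number of parts: 4


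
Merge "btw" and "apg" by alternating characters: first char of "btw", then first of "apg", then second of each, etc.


String 1: 'btw'
String 2: 'apg'
Operation: alternate characters
Pairs: 'b'+'a', 't'+'p', 'w'+'g'
Result: batpwg


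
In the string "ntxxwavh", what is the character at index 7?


Input string: 'ntxxwavh'
Operation: get character at index 7
Index mapping: s[0]='n', s[1]='t', s[2]='x', s[3]='x', s[4]='w', s[5]='a', s[6]='v', s[7]='h'
Result: 'h'


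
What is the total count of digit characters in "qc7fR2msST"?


Input string: 'qc7fR2msST'
Operation: count digit characters (0-9)
Scan: 'q', 'c', '7'(digit), 'f', 'R', '2'(digit), 'm', 's', 'S', 'T'
Digits found: 2
Result: 2


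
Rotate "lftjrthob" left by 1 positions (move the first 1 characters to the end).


Input: 'lftjrthob', shift = 1
Operation: split at index 1 and swap parts
Front part s[0:1] = 'l'
Back part s[1:] = 'ftjrthob'
Rotated = back + front = 'ftjrthob' + 'l'
Result: ftjrthobl


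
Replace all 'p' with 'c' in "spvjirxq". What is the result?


Input string: 'spvjirxq'
Operation: replace 'p' with 'c'
Positions of 'p': 1
After replacement: scvjirxq


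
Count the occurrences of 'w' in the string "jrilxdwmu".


Input string: 'jrilxdwmu'
Target character: 'w'
Scan each position: s[6]='w'
Matches found at indices: 6
Total: 1


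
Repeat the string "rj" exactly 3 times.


Input string: 'rj'
Operation: repeat 3 times
Concatenation: 'rj' + 'rj' + 'rj'
Result: rjrjrj


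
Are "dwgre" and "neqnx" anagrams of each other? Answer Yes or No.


String 1: 'dwgre' -> sorted: 'degrw'
String 2: 'neqnx' -> sorted: 'ennqx'
Compare sorted forms: 'degrw' != 'ennqx'
Anagram: No


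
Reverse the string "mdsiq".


Input string: 'mdsiq'
Operation: reverse character order
Original order: 'm' -> 'd' -> 's' -> 'i' -> 'q'
Reversed order: 'q' -> 'i' -> 's' -> 'd' -> 'm'
Result: qisdm


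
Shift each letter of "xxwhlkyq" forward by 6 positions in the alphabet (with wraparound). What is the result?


Input: 'xxwhlkyq', shift = 6
Operation: for each letter, (position + 6) mod 26
Mapping: 'x'(23+6=29, 29 mod 26=3)->'d', 'x'(23+6=29, 29 mod 26=3)->'d', 'w'(22+6=28, 28 mod 26=2)->'c', 'h'(7+6=13)->'n', 'l'(11+6=17)->'r', 'k'(10+6=16)->'q', 'y'(24+6=30, 30 mod 26=4)->'e', 'q'(16+6=22)->'w'
Result: ddcnrqew


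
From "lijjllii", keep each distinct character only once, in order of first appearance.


Input: 'lijjllii'
Operation: keep first occurrence of each character
Scan: s[0]='l' new -> keep; s[1]='i' new -> keep; s[2]='j' new -> keep; s[3]='j' seen -> skip; s[4]='l' seen -> skip; s[5]='l' seen -> skip; s[6]='i' seen -> skip; s[7]='i' seen -> skip
Result: lij


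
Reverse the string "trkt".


Input string: 'trkt'
Operation: reverse character order
Original order: 't' -> 'r' -> 'k' -> 't'
Reversed order: 't' -> 'k' -> 'r' -> 't'
Result: tkrt


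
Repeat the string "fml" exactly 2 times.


Input string: 'fml'
Operation: repeat 2 times
Concatenation: 'fml' + 'fml'
Result: fmlfml


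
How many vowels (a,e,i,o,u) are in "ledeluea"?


Input string: 'ledeluea'
Operation: count vowels (a, e, i, o, u)
Scan: s[0]='l', s[1]='e' (vowel), s[2]='d', s[3]='e' (vowel), s[4]='l', s[5]='u' (vowel), s[6]='e' (vowel), s[7]='a' (vowel)
Vowels found: 5
Result: 5


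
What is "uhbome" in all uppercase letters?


Input string: 'uhbome'
Operation: convert each letter to uppercase
Mapping: 'u'->'U', 'h'->'H', 'b'->'B', 'o'->'O', 'm'->'M', 'e'->'E'
Result: UHBOME


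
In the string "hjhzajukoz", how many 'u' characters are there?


Input string: 'hjhzajukoz'
Target character: 'u'
Scan each position: s[6]='u'
Matches found at indices: 6
Total: 1


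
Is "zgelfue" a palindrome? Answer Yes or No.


Input string: 'zgelfue'
Reversed: 'euflegz'
Compare pairs: s[0]='z' vs s[6]='e' (mismatch), s[1]='g' vs s[5]='u' (mismatch), s[2]='e' vs s[4]='f' (mismatch)
Palindrome: No


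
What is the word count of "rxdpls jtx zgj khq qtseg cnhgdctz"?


Input string: 'rxdpls jtx zgj khq qtseg cnhgdctz'
Operation: split by spaces
Words found: 'rxdpls', 'jtx', 'zgj', 'khq', 'qtseg', 'cnhgdctz'
Word count: 6


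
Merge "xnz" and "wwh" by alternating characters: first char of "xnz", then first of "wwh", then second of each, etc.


String 1: 'xnz'
String 2: 'wwh'
Operation: alternate characters
Pairs: 'x'+'w', 'n'+'w', 'z'+'h'
Result: xwnwzh


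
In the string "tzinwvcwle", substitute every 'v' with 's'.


Input string: 'tzinwvcwle'
Operation: replace 'v' with 's'
Positions of 'v': 5
After replacement: tzinwscwle


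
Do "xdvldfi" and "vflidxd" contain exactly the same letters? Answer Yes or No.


String 1: 'xdvldfi' -> sorted: 'ddfilvx'
String 2: 'vflidxd' -> sorted: 'ddfilvx'
Compare sorted forms: 'ddfilvx' == 'ddfilvx'
Anagram: Yes


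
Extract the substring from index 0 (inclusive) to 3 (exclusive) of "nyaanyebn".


Input string: 'nyaanyebn'
Operation: slice [0:3]
Extract characters: s[0]='n', s[1]='y', s[2]='a'
Result: nya


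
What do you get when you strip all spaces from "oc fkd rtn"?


Input string: 'oc fkd rtn'
Operation: remove all spaces
Words: 'oc', 'fkd', 'rtn'
Join without spaces: ocfkdrtn


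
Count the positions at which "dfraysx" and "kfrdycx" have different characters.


String 1: 'dfraysx'
String 2: 'kfrdycx'
Compare each position: pos 0: 'd'!='k', pos 1: 'f'=='f', pos 2: 'r'=='r', pos 3: 'a'!='d', pos 4: 'y'=='y', pos 5: 's'!='c', pos 6: 'x'=='x'
Differing positions: 3
Hamming distance: 3


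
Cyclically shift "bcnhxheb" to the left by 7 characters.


Input: 'bcnhxheb', shift = 7
Operation: split at index 7 and swap parts
Front part s[0:7] = 'bcnhxhe'
Back part s[7:] = 'b'
Rotated = back + front = 'b' + 'bcnhxhe'
Result: bbcnhxhe


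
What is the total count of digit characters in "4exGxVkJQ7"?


Input string: '4exGxVkJQ7'
Operation: count digit characters (0-9)
Scan: '4'(digit), 'e', 'x', 'G', 'x', 'V', 'k', 'J', 'Q', '7'(digit)
Digits found: 2
Result: 2


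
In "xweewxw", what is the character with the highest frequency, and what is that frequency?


Input: 'xweewxw'
Operation: tally each character
Counts: 'e':2, 'w':3, 'x':2
Maximum: 'w' appears 3 times


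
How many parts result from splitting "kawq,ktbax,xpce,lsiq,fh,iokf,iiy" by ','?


Input string: 'kawq,ktbax,xpce,lsiq,fh,iokf,iiy'
Delimiter: ','
Split result: 'kawq', 'ktbax', 'xpce', 'lsiq', 'fh', 'iokf', 'iiy'
Number of parts: 7


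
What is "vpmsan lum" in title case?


Input string: 'vpmsan lum'
Operation: capitalize first letter of each word
Word transformations: 'vpmsan'->'Vpmsan', 'lum'->'Lum'
Result: Vpmsan Lum


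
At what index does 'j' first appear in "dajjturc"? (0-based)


Input string: 'dajjturc'
Target: 'j'
Scanning left to right: s[0]='d', s[1]='a', s[2]='j'
First match at index: 2


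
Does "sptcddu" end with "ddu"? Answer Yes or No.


Input string: 'sptcddu'
Suffix to check: 'ddu'
Last 3 characters of input: 'ddu'
Match: True
Result: Yes


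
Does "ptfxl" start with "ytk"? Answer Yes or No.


Input string: 'ptfxl'
Prefix to check: 'ytk'
First 3 characters of input: 'ptf'
Match: False
Result: No


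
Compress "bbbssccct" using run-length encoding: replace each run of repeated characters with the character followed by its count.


Input: 'bbbssccct'
Operation: identify consecutive runs
Runs: 'bbb' -> b3, 'ss' -> s2, 'ccc' -> c3, 't' -> t1
Encoded: b3s2c3t1


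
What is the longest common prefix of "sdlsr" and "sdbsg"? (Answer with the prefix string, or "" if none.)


String 1: 'sdlsr'
String 2: 'sdbsg'
Compare position by position:
pos 0: 's' vs 's' match
pos 1: 'd' vs 'd' match
pos 2: 'l' vs 'b' differ -> stop
Longest common prefix: "sd" (length 2)


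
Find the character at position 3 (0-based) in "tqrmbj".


Input string: 'tqrmbj'
Operation: get character at index 3
Index mapping: s[0]='t', s[1]='q', s[2]='r', s[3]='m'
Result: 'm'


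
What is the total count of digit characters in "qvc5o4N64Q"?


Input string: 'qvc5o4N64Q'
Operation: count digit characters (0-9)
Scan: 'q', 'v', 'c', '5'(digit), 'o', '4'(digit), 'N', '6'(digit), '4'(digit), 'Q'
Digits found: 4
Result: 4


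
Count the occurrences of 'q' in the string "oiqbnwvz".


Input string: 'oiqbnwvz'
Target character: 'q'
Scan each position: s[2]='q'
Matches found at indices: 2
Total: 1


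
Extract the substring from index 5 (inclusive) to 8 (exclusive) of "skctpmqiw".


Input string: 'skctpmqiw'
Operation: slice [5:8]
Extract characters: s[5]='m', s[6]='q', s[7]='i'
Result: mqi


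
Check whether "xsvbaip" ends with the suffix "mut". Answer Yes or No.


Input string: 'xsvbaip'
Suffix to check: 'mut'
Last 3 characters of input: 'aip'
Match: False
Result: No


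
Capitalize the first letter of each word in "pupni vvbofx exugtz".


Input string: 'pupni vvbofx exugtz'
Operation: capitalize first letter of each word
Word transformations: 'pupni'->'Pupni', 'vvbofx'->'Vvbofx', 'exugtz'->'Exugtz'
Result: Pupni Vvbofx Exugtz


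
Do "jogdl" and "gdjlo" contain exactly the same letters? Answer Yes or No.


String 1: 'jogdl' -> sorted: 'dgjlo'
String 2: 'gdjlo' -> sorted: 'dgjlo'
Compare sorted forms: 'dgjlo' == 'dgjlo'
Anagram: Yes


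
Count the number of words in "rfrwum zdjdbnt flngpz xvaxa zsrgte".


Input string: 'rfrwum zdjdbnt flngpz xvaxa zsrgte'
Operation: split by spaces
Words found: 'rfrwum', 'zdjdbnt', 'flngpz', 'xvaxa', 'zsrgte'
Word count: 5


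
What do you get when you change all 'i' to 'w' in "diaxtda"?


Input string: 'diaxtda'
Operation: replace 'i' with 'w'
Positions of 'i': 1
After replacement: dwaxtda


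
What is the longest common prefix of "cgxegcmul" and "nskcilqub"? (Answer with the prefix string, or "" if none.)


String 1: 'cgxegcmul'
String 2: 'nskcilqub'
Compare position by position:
pos 0: 'c' vs 'n' differ -> stop
Longest common prefix: "" (length 0)


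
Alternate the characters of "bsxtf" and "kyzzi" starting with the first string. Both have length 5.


String 1: 'bsxtf'
String 2: 'kyzzi'
Operation: alternate characters
Pairs: 'b'+'k', 's'+'y', 'x'+'z', 't'+'z', 'f'+'i'
Result: bksyxztzfi


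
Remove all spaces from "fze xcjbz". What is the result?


Input string: 'fze xcjbz'
Operation: remove all spaces
Words: 'fze', 'xcjbz'
Join without spaces: fzexcjbz


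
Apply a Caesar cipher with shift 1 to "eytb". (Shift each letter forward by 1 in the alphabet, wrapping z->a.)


Input: 'eytb', shift = 1
Operation: for each letter, (position + 1) mod 26
Mapping: 'e'(4+1=5)->'f', 'y'(24+1=25)->'z', 't'(19+1=20)->'u', 'b'(1+1=2)->'c'
Result: fzuc


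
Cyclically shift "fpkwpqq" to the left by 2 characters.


Input: 'fpkwpqq', shift = 2
Operation: split at index 2 and swap parts
Front part s[0:2] = 'fp'
Back part s[2:] = 'kwpqq'
Rotated = back + front = 'kwpqq' + 'fp'
Result: kwpqqfp


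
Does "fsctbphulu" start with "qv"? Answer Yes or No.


Input string: 'fsctbphulu'
Prefix to check: 'qv'
First 2 characters of input: 'fs'
Match: False
Result: No


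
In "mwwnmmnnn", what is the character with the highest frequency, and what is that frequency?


Input: 'mwwnmmnnn'
Operation: tally each character
Counts: 'm':3, 'n':4, 'w':2
Maximum: 'n' appears 4 times


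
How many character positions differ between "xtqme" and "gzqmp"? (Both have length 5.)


String 1: 'xtqme'
String 2: 'gzqmp'
Compare each position: pos 0: 'x'!='g', pos 1: 't'!='z', pos 2: 'q'=='q', pos 3: 'm'=='m', pos 4: 'e'!='p'
Differing positions: 3
Hamming distance: 3


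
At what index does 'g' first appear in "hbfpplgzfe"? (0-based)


Input string: 'hbfpplgzfe'
Target: 'g'
Scanning left to right: s[0]='h', s[1]='b', s[2]='f', s[3]='p', s[4]='p', s[5]='l', s[6]='g'
First match at index: 6


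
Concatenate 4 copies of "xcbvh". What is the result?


Input string: 'xcbvh'
Operation: repeat 4 times
Concatenation: 'xcbvh' + 'xcbvh' + 'xcbvh' + 'xcbvh'
Result: xcbvhxcbvhxcbvhxcbvh


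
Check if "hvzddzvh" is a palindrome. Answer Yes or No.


Input string: 'hvzddzvh'
Reversed: 'hvzddzvh'
Compare pairs: s[0]='h' vs s[7]='h' (match), s[1]='v' vs s[6]='v' (match), s[2]='z' vs s[5]='z' (match), s[3]='d' vs s[4]='d' (match)
Palindrome: Yes


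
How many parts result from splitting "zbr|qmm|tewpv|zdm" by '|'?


Input string: 'zbr|qmm|tewpv|zdm'
Delimiter: '|'
Split result: 'zbr', 'qmm', 'tewpv', 'zdm'
Number of parts: 4


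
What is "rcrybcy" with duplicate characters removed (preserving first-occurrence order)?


Input: 'rcrybcy'
Operation: keep first occurrence of each character
Scan: s[0]='r' new -> keep; s[1]='c' new -> keep; s[2]='r' seen -> skip; s[3]='y' new -> keep; s[4]='b' new -> keep; s[5]='c' seen -> skip; s[6]='y' seen -> skip
Result: rcyb


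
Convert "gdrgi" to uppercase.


Input string: 'gdrgi'
Operation: convert each letter to uppercase
Mapping: 'g'->'G', 'd'->'D', 'r'->'R', 'g'->'G', 'i'->'I'
Result: GDRGI


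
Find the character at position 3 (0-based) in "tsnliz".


Input string: 'tsnliz'
Operation: get character at index 3
Index mapping: s[0]='t', s[1]='s', s[2]='n', s[3]='l'
Result: 'l'


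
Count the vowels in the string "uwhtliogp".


Input string: 'uwhtliogp'
Operation: count vowels (a, e, i, o, u)
Scan: s[0]='u' (vowel), s[1]='w', s[2]='h', s[3]='t', s[4]='l', s[5]='i' (vowel), s[6]='o' (vowel), s[7]='g', s[8]='p'
Vowels found: 3
Result: 3


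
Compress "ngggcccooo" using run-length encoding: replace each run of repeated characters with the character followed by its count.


Input: 'ngggcccooo'
Operation: identify consecutive runs
Runs: 'n' -> n1, 'ggg' -> g3, 'ccc' -> c3, 'ooo' -> o3
Encoded: n1g3c3o3


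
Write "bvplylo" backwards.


Input string: 'bvplylo'
Operation: reverse character order
Original order: 'b' -> 'v' -> 'p' -> 'l' -> 'y' -> 'l' -> 'o'
Reversed order: 'o' -> 'l' -> 'y' -> 'l' -> 'p' -> 'v' -> 'b'
Result: olylpvb


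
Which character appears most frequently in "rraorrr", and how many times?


Input: 'rraorrr'
Operation: tally each character
Counts: 'a':1, 'o':1, 'r':5
Maximum: 'r' appears 5 times


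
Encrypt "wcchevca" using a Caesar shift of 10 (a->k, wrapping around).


Input: 'wcchevca', shift = 10
Operation: for each letter, (position + 10) mod 26
Mapping: 'w'(22+10=32, 32 mod 26=6)->'g', 'c'(2+10=12)->'m', 'c'(2+10=12)->'m', 'h'(7+10=17)->'r', 'e'(4+10=14)->'o', 'v'(21+10=31, 31 mod 26=5)->'f', 'c'(2+10=12)->'m', 'a'(0+10=10)->'k'
Result: gmmrofmk


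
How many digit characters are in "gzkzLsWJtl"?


Input string: 'gzkzLsWJtl'
Operation: count digit characters (0-9)
Scan: 'g', 'z', 'k', 'z', 'L', 's', 'W', 'J', 't', 'l'
Digits found: 0
Result: 0


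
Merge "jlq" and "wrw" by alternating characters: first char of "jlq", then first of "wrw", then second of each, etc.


String 1: 'jlq'
String 2: 'wrw'
Operation: alternate characters
Pairs: 'j'+'w', 'l'+'r', 'q'+'w'
Result: jwlrqw


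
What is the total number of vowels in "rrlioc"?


Input string: 'rrlioc'
Operation: count vowels (a, e, i, o, u)
Scan: s[0]='r', s[1]='r', s[2]='l', s[3]='i' (vowel), s[4]='o' (vowel), s[5]='c'
Vowels found: 2
Result: 2


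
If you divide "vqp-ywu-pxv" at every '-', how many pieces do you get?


Input string: 'vqp-ywu-pxv'
Delimiter: '-'
Split result: 'vqp', 'ywu', 'pxv'
Number of parts: 3


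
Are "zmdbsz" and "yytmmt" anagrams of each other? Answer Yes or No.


String 1: 'zmdbsz' -> sorted: 'bdmszz'
String 2: 'yytmmt' -> sorted: 'mmttyy'
Compare sorted forms: 'bdmszz' != 'mmttyy'
Anagram: No


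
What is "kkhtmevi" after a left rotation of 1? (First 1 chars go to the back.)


Input: 'kkhtmevi', shift = 1
Operation: split at index 1 and swap parts
Front part s[0:1] = 'k'
Back part s[1:] = 'khtmevi'
Rotated = back + front = 'khtmevi' + 'k'
Result: khtmevik


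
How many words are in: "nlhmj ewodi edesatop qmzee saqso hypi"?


Input string: 'nlhmj ewodi edesatop qmzee saqso hypi'
Operation: split by spaces
Words found: 'nlhmj', 'ewodi', 'edesatop', 'qmzee', 'saqso', 'hypi'
Word count: 6


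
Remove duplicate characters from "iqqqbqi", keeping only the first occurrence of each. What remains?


Input: 'iqqqbqi'
Operation: keep first occurrence of each character
Scan: s[0]='i' new -> keep; s[1]='q' new -> keep; s[2]='q' seen -> skip; s[3]='q' seen -> skip; s[4]='b' new -> keep; s[5]='q' seen -> skip; s[6]='i' seen -> skip
Result: iqb


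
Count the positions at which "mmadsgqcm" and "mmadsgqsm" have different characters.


String 1: 'mmadsgqcm'
String 2: 'mmadsgqsm'
Compare each position: pos 0: 'm'=='m', pos 1: 'm'=='m', pos 2: 'a'=='a', pos 3: 'd'=='d', pos 4: 's'=='s', pos 5: 'g'=='g', pos 6: 'q'=='q', pos 7: 'c'!='s', pos 8: 'm'=='m'
Differing positions: 1
Hamming distance: 1


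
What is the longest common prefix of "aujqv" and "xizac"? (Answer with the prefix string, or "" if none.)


String 1: 'aujqv'
String 2: 'xizac'
Compare position by position:
pos 0: 'a' vs 'x' differ -> stop
Longest common prefix: "" (length 0)


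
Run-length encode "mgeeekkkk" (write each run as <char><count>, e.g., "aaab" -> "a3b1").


Input: 'mgeeekkkk'
Operation: identify consecutive runs
Runs: 'm' -> m1, 'g' -> g1, 'eee' -> e3, 'kkkk' -> k4
Encoded: m1g1e3k4


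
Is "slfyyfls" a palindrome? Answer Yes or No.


Input string: 'slfyyfls'
Reversed: 'slfyyfls'
Compare pairs: s[0]='s' vs s[7]='s' (match), s[1]='l' vs s[6]='l' (match), s[2]='f' vs s[5]='f' (match), s[3]='y' vs s[4]='y' (match)
Palindrome: Yes


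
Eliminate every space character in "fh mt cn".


Input string: 'fh mt cn'
Operation: remove all spaces
Words: 'fh', 'mt', 'cn'
Join without spaces: fhmtcn


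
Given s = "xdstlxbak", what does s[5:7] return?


Input string: 'xdstlxbak'
Operation: slice [5:7]
Extract characters: s[5]='x', s[6]='b'
Result: xb


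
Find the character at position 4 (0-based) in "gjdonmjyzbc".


Input string: 'gjdonmjyzbc'
Operation: get character at index 4
Index mapping: s[0]='g', s[1]='j', s[2]='d', s[3]='o', s[4]='n'
Result: 'n'


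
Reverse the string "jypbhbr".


Input string: 'jypbhbr'
Operation: reverse character order
Original order: 'j' -> 'y' -> 'p' -> 'b' -> 'h' -> 'b' -> 'r'
Reversed order: 'r' -> 'b' -> 'h' -> 'b' -> 'p' -> 'y' -> 'j'
Result: rbhbpyj
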